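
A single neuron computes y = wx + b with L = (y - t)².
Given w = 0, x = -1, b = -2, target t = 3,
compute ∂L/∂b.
∂L/∂b = -10

y = wx + b = (0)(-1) + -2 = -2
∂L/∂y = 2(y - t) = 2(-2 - 3) = -10
∂y/∂b = 1
∂L/∂b = ∂L/∂y · ∂y/∂b = -10 × 1 = -10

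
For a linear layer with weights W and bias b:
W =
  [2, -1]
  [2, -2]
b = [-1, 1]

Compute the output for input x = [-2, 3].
y = [-8, -9]

Wx = [2×-2 + -1×3, 2×-2 + -2×3]
   = [-7, -10]
y = Wx + b = [-7 + -1, -10 + 1] = [-8, -9]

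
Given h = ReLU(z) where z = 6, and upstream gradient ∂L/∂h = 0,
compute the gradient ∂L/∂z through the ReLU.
∂L/∂z = 0

h = ReLU(6) = 6
Since z > 0: ∂h/∂z = 1
∂L/∂z = ∂L/∂h · ∂h/∂z = 0 × 1 = 0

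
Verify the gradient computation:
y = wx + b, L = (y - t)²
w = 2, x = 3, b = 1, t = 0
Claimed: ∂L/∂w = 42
Correct

y = (2)(3) + 1 = 7
∂L/∂y = 2(y - t) = 2(7 - 0) = 14
∂y/∂w = x = 3
∂L/∂w = 14 × 3 = 42

Claimed value: 42
Correct: The correct gradient is 42.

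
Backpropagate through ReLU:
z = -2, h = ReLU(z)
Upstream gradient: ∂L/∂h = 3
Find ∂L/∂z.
∂L/∂z = 0

h = ReLU(-2) = 0
Since z < 0: ∂h/∂z = 0
∂L/∂z = ∂L/∂h · ∂h/∂z = 3 × 0 = 0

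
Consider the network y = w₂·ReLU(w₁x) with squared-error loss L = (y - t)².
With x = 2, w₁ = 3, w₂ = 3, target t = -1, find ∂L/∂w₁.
∂L/∂w₁ = 228

Forward pass:
z = w₁x = 3×2 = 6
h = ReLU(6) = 6
y = w₂h = 3×6 = 18

Backward pass:
∂L/∂y = 2(y - t) = 2(18 - -1) = 38
∂y/∂h = w₂ = 3
∂h/∂z = 1 (ReLU derivative)
∂z/∂w₁ = x = 2

∂L/∂w₁ = 38 × 3 × 1 × 2 = 228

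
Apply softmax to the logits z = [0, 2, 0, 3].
p = [0.0339, 0.2507, 0.0339, 0.6815]

exp(z) = [1, 7.389, 1, 20.09]
Sum = 29.47
p = [0.0339, 0.2507, 0.0339, 0.6815]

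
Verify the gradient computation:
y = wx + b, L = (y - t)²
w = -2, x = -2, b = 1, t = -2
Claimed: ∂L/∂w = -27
Incorrect

y = (-2)(-2) + 1 = 5
∂L/∂y = 2(y - t) = 2(5 - -2) = 14
∂y/∂w = x = -2
∂L/∂w = 14 × -2 = -28

Claimed value: -27
Incorrect: The correct gradient is -28.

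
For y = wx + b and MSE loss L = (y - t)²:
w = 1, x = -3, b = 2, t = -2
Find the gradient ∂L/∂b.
∂L/∂b = 2

y = wx + b = (1)(-3) + 2 = -1
∂L/∂y = 2(y - t) = 2(-1 - -2) = 2
∂y/∂b = 1
∂L/∂b = ∂L/∂y · ∂y/∂b = 2 × 1 = 2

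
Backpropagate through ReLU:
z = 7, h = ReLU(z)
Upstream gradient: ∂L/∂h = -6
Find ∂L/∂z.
∂L/∂z = -6

h = ReLU(7) = 7
Since z > 0: ∂h/∂z = 1
∂L/∂z = ∂L/∂h · ∂h/∂z = -6 × 1 = -6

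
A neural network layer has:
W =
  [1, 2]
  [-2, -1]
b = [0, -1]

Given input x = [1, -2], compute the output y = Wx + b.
y = [-3, -1]

Wx = [1×1 + 2×-2, -2×1 + -1×-2]
   = [-3, 0]
y = Wx + b = [-3 + 0, 0 + -1] = [-3, -1]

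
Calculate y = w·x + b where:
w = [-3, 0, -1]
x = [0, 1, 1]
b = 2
y = 1

y = (-3)(0) + (0)(1) + (-1)(1) + 2 = 1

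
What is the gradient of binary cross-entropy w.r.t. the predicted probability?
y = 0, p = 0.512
∂L/∂p = 2.049

∂L/∂p = -y/p + (1-y)/(1-p) = 0 + 1/0.488 = 2.049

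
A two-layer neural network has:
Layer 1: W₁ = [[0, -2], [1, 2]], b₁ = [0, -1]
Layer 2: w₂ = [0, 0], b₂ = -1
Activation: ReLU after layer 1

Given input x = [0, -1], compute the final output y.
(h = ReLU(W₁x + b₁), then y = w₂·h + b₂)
y = -1

Layer 1 pre-activation: z₁ = [2, -3]
After ReLU: h = [2, 0]
Layer 2 output: y = 0×2 + 0×0 + -1 = -1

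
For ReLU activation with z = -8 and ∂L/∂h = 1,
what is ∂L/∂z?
∂L/∂z = 0

h = ReLU(-8) = 0
Since z < 0: ∂h/∂z = 0
∂L/∂z = ∂L/∂h · ∂h/∂z = 1 × 0 = 0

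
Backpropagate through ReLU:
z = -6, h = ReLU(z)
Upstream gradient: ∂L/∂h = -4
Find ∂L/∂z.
∂L/∂z = 0

h = ReLU(-6) = 0
Since z < 0: ∂h/∂z = 0
∂L/∂z = ∂L/∂h · ∂h/∂z = -4 × 0 = 0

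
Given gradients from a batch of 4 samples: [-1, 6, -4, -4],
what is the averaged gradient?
Average gradient = -0.75

Average = (1/4)(-1 + 6 + -4 + -4) = -3/4 = -0.75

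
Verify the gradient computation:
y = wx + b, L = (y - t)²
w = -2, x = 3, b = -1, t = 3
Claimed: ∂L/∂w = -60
Correct

y = (-2)(3) + -1 = -7
∂L/∂y = 2(y - t) = 2(-7 - 3) = -20
∂y/∂w = x = 3
∂L/∂w = -20 × 3 = -60

Claimed value: -60
Correct: The correct gradient is -60.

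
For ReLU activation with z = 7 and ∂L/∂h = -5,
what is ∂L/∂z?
∂L/∂z = -5

h = ReLU(7) = 7
Since z > 0: ∂h/∂z = 1
∂L/∂z = ∂L/∂h · ∂h/∂z = -5 × 1 = -5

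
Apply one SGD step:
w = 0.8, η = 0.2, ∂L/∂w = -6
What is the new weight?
w_new = 2

w_new = w - η·∂L/∂w = 0.8 - 0.2×(-6) = 0.8 - (-1.2) = 2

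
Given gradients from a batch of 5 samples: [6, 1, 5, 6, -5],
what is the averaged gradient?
Average gradient = 2.6

Average = (1/5)(6 + 1 + 5 + 6 + -5) = 13/5 = 2.6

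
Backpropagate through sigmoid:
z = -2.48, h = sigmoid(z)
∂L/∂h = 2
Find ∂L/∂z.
∂L/∂z = 0.1426

σ(-2.48) = 0.07727
σ'(-2.48) = σ(-2.48)(1 - σ(-2.48)) = 0.07727 × 0.9227 = 0.0713
∂L/∂z = ∂L/∂h · σ'(z) = 2 × 0.0713 = 0.1426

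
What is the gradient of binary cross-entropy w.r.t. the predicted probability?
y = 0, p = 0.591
∂L/∂p = 2.445

∂L/∂p = -y/p + (1-y)/(1-p) = 0 + 1/0.409 = 2.445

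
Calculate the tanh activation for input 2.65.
0.9901

tanh(2.65) = (e^(2.65) - e^(-2.65))/(e^(2.65) + e^(-2.65)) = 0.9901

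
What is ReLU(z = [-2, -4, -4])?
h = [0, 0, 0]

ReLU applied element-wise: max(0,-2)=0, max(0,-4)=0, max(0,-4)=0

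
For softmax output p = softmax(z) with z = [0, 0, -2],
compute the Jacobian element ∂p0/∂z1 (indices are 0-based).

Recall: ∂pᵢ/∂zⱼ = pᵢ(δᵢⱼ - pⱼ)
∂p0/∂z1 = -0.2193

p = softmax(z) = [0.4683, 0.4683, 0.06338]
p0 = 0.4683, p1 = 0.4683

∂p0/∂z1 = -p0 × p1 = -0.4683 × 0.4683 = -0.2193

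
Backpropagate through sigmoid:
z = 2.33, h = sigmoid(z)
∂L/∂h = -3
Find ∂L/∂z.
∂L/∂z = -0.2424

σ(2.33) = 0.9113
σ'(2.33) = σ(2.33)(1 - σ(2.33)) = 0.9113 × 0.08867 = 0.08081
∂L/∂z = ∂L/∂h · σ'(z) = -3 × 0.08081 = -0.2424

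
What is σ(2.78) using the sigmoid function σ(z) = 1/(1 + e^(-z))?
0.9416

sigmoid(2.78) = 1/(1 + e^(-2.78)) = 1/(1 + 0.06204) = 0.9416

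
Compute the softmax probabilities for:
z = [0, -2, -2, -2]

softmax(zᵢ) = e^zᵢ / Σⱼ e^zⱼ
p = [0.7112, 0.0963, 0.0963, 0.0963]

exp(z) = [1, 0.1353, 0.1353, 0.1353]
Sum = 1.406
p = [0.7112, 0.0963, 0.0963, 0.0963]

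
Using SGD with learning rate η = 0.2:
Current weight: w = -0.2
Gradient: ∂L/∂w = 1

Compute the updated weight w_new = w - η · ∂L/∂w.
w_new = -0.4

w_new = w - η·∂L/∂w = -0.2 - 0.2×(1) = -0.2 - (0.2) = -0.4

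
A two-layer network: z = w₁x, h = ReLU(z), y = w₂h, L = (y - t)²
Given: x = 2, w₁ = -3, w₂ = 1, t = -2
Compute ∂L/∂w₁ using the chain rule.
∂L/∂w₁ = 0

Forward pass:
z = w₁x = -3×2 = -6
h = ReLU(-6) = 0
y = w₂h = 1×0 = 0

Backward pass:
∂L/∂y = 2(y - t) = 2(0 - -2) = 4
∂y/∂h = w₂ = 1
∂h/∂z = 0 (ReLU derivative)
∂z/∂w₁ = x = 2

∂L/∂w₁ = 4 × 1 × 0 × 2 = 0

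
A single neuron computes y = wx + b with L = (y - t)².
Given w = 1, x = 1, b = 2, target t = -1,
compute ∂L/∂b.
∂L/∂b = 8

y = wx + b = (1)(1) + 2 = 3
∂L/∂y = 2(y - t) = 2(3 - -1) = 8
∂y/∂b = 1
∂L/∂b = ∂L/∂y · ∂y/∂b = 8 × 1 = 8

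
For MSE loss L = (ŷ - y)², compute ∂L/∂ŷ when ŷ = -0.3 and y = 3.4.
∂L/∂ŷ = -7.4

∂L/∂ŷ = 2(ŷ - y) = 2(-0.3 - 3.4) = 2(-3.7) = -7.4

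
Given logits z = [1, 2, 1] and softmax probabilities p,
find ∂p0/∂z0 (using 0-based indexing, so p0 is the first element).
∂p0/∂z0 = 0.167

p = softmax(z) = [0.2119, 0.5761, 0.2119]
p0 = 0.2119

∂p0/∂z0 = p0(1 - p0) = 0.2119 × (1 - 0.2119) = 0.167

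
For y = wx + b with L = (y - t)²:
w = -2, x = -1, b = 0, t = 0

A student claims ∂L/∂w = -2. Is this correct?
Incorrect

y = (-2)(-1) + 0 = 2
∂L/∂y = 2(y - t) = 2(2 - 0) = 4
∂y/∂w = x = -1
∂L/∂w = 4 × -1 = -4

Claimed value: -2
Incorrect: The correct gradient is -4.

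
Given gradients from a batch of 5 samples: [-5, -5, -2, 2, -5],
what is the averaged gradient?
Average gradient = -3

Average = (1/5)(-5 + -5 + -2 + 2 + -5) = -15/5 = -3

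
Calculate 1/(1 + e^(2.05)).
0.1141

sigmoid(-2.05) = 1/(1 + e^(2.05)) = 1/(1 + 7.768) = 0.1141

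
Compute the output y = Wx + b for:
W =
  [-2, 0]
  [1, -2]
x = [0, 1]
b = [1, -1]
y = [1, -3]

Wx = [-2×0 + 0×1, 1×0 + -2×1]
   = [0, -2]
y = Wx + b = [0 + 1, -2 + -1] = [1, -3]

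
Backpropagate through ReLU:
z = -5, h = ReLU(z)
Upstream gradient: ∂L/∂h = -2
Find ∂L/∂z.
∂L/∂z = 0

h = ReLU(-5) = 0
Since z < 0: ∂h/∂z = 0
∂L/∂z = ∂L/∂h · ∂h/∂z = -2 × 0 = 0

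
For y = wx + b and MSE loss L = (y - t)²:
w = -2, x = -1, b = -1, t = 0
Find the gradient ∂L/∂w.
∂L/∂w = -2

y = wx + b = (-2)(-1) + -1 = 1
∂L/∂y = 2(y - t) = 2(1 - 0) = 2
∂y/∂w = x = -1
∂L/∂w = ∂L/∂y · ∂y/∂w = 2 × -1 = -2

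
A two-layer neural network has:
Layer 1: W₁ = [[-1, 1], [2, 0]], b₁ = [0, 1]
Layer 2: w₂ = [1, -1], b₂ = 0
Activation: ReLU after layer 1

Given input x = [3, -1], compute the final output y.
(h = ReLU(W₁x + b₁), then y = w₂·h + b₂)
y = -7

Layer 1 pre-activation: z₁ = [-4, 7]
After ReLU: h = [0, 7]
Layer 2 output: y = 1×0 + -1×7 + 0 = -7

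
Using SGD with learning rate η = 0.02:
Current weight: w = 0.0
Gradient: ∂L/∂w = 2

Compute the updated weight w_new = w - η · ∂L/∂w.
w_new = -0.04

w_new = w - η·∂L/∂w = 0.0 - 0.02×(2) = 0.0 - (0.04) = -0.04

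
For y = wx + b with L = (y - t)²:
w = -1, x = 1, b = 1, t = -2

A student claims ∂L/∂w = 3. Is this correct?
Incorrect

y = (-1)(1) + 1 = 0
∂L/∂y = 2(y - t) = 2(0 - -2) = 4
∂y/∂w = x = 1
∂L/∂w = 4 × 1 = 4

Claimed value: 3
Incorrect: The correct gradient is 4.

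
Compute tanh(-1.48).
-0.9015

tanh(-1.48) = (e^(-1.48) - e^(1.48))/(e^(-1.48) + e^(1.48)) = -0.9015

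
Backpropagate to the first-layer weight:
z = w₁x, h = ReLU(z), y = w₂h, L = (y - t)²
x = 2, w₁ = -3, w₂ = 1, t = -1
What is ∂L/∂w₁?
∂L/∂w₁ = 0

Forward pass:
z = w₁x = -3×2 = -6
h = ReLU(-6) = 0
y = w₂h = 1×0 = 0

Backward pass:
∂L/∂y = 2(y - t) = 2(0 - -1) = 2
∂y/∂h = w₂ = 1
∂h/∂z = 0 (ReLU derivative)
∂z/∂w₁ = x = 2

∂L/∂w₁ = 2 × 1 × 0 × 2 = 0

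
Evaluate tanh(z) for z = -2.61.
-0.9892

tanh(-2.61) = (e^(-2.61) - e^(2.61))/(e^(-2.61) + e^(2.61)) = -0.9892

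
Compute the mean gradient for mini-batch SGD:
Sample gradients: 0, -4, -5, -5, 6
Average gradient = -1.6

Average = (1/5)(0 + -4 + -5 + -5 + 6) = -8/5 = -1.6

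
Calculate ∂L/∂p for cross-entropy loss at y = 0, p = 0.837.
∂L/∂p = 6.135

∂L/∂p = -y/p + (1-y)/(1-p) = 0 + 1/0.163 = 6.135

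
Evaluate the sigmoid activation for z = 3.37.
0.9668

sigmoid(3.37) = 1/(1 + e^(-3.37)) = 1/(1 + 0.03439) = 0.9668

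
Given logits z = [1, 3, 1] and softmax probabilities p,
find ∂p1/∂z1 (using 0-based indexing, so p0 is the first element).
∂p1/∂z1 = 0.1676

p = softmax(z) = [0.1065, 0.787, 0.1065]
p1 = 0.787

∂p1/∂z1 = p1(1 - p1) = 0.787 × (1 - 0.787) = 0.1676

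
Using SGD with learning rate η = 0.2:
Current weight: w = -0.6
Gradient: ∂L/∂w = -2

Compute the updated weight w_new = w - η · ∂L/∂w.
w_new = -0.2

w_new = w - η·∂L/∂w = -0.6 - 0.2×(-2) = -0.6 - (-0.4) = -0.2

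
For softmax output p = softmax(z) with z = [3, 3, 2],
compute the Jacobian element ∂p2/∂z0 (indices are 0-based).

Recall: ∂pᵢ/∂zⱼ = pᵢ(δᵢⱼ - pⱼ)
∂p2/∂z0 = -0.06561

p = softmax(z) = [0.4223, 0.4223, 0.1554]
p2 = 0.1554, p0 = 0.4223

∂p2/∂z0 = -p2 × p0 = -0.1554 × 0.4223 = -0.06561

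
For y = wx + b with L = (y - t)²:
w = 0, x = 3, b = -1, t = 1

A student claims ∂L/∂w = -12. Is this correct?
Correct

y = (0)(3) + -1 = -1
∂L/∂y = 2(y - t) = 2(-1 - 1) = -4
∂y/∂w = x = 3
∂L/∂w = -4 × 3 = -12

Claimed value: -12
Correct: The correct gradient is -12.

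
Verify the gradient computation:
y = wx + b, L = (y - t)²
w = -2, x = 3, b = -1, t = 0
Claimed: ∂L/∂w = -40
Incorrect

y = (-2)(3) + -1 = -7
∂L/∂y = 2(y - t) = 2(-7 - 0) = -14
∂y/∂w = x = 3
∂L/∂w = -14 × 3 = -42

Claimed value: -40
Incorrect: The correct gradient is -42.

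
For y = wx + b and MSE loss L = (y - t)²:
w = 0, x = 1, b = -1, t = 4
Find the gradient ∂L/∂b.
∂L/∂b = -10

y = wx + b = (0)(1) + -1 = -1
∂L/∂y = 2(y - t) = 2(-1 - 4) = -10
∂y/∂b = 1
∂L/∂b = ∂L/∂y · ∂y/∂b = -10 × 1 = -10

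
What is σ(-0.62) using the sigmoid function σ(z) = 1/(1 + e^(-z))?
0.3498

sigmoid(-0.62) = 1/(1 + e^(0.62)) = 1/(1 + 1.859) = 0.3498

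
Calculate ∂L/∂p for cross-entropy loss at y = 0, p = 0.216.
∂L/∂p = 1.276

∂L/∂p = -y/p + (1-y)/(1-p) = 0 + 1/0.784 = 1.276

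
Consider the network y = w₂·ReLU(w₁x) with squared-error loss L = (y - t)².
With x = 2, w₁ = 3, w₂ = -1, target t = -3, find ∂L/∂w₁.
∂L/∂w₁ = 12

Forward pass:
z = w₁x = 3×2 = 6
h = ReLU(6) = 6
y = w₂h = -1×6 = -6

Backward pass:
∂L/∂y = 2(y - t) = 2(-6 - -3) = -6
∂y/∂h = w₂ = -1
∂h/∂z = 1 (ReLU derivative)
∂z/∂w₁ = x = 2

∂L/∂w₁ = -6 × -1 × 1 × 2 = 12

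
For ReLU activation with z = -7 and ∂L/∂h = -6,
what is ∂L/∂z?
∂L/∂z = 0

h = ReLU(-7) = 0
Since z < 0: ∂h/∂z = 0
∂L/∂z = ∂L/∂h · ∂h/∂z = -6 × 0 = 0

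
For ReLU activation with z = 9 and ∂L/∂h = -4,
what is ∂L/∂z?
∂L/∂z = -4

h = ReLU(9) = 9
Since z > 0: ∂h/∂z = 1
∂L/∂z = ∂L/∂h · ∂h/∂z = -4 × 1 = -4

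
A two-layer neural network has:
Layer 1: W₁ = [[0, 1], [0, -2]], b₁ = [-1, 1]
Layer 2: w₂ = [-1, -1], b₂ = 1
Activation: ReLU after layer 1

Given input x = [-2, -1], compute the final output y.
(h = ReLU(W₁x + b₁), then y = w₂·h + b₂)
y = -2

Layer 1 pre-activation: z₁ = [-2, 3]
After ReLU: h = [0, 3]
Layer 2 output: y = -1×0 + -1×3 + 1 = -2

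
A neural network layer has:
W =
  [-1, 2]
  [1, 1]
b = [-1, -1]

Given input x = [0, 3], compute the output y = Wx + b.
y = [5, 2]

Wx = [-1×0 + 2×3, 1×0 + 1×3]
   = [6, 3]
y = Wx + b = [6 + -1, 3 + -1] = [5, 2]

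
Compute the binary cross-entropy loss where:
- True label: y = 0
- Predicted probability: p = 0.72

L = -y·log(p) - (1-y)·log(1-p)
L = 1.273

L = -0·log(0.72) - 1·log(0.28) = -log(0.28) = 1.273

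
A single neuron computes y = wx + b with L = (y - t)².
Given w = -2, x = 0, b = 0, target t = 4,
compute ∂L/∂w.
∂L/∂w = 0

y = wx + b = (-2)(0) + 0 = 0
∂L/∂y = 2(y - t) = 2(0 - 4) = -8
∂y/∂w = x = 0
∂L/∂w = ∂L/∂y · ∂y/∂w = -8 × 0 = 0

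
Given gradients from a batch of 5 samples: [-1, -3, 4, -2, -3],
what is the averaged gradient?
Average gradient = -1

Average = (1/5)(-1 + -3 + 4 + -2 + -3) = -5/5 = -1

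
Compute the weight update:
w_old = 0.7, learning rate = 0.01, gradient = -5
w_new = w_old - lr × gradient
w_new = 0.75

w_new = w - η·∂L/∂w = 0.7 - 0.01×(-5) = 0.7 - (-0.05) = 0.75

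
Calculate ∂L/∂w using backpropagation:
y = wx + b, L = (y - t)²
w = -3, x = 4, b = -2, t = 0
∂L/∂w = -112

y = wx + b = (-3)(4) + -2 = -14
∂L/∂y = 2(y - t) = 2(-14 - 0) = -28
∂y/∂w = x = 4
∂L/∂w = ∂L/∂y · ∂y/∂w = -28 × 4 = -112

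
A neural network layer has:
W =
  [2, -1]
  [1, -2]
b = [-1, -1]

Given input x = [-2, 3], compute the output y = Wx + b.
y = [-8, -9]

Wx = [2×-2 + -1×3, 1×-2 + -2×3]
   = [-7, -8]
y = Wx + b = [-7 + -1, -8 + -1] = [-8, -9]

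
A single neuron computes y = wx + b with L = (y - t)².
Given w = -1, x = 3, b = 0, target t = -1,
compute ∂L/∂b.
∂L/∂b = -4

y = wx + b = (-1)(3) + 0 = -3
∂L/∂y = 2(y - t) = 2(-3 - -1) = -4
∂y/∂b = 1
∂L/∂b = ∂L/∂y · ∂y/∂b = -4 × 1 = -4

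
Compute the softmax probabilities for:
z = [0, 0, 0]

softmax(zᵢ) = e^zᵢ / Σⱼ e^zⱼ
p = [0.3333, 0.3333, 0.3333]

exp(z) = [1, 1, 1]
Sum = 3
p = [0.3333, 0.3333, 0.3333]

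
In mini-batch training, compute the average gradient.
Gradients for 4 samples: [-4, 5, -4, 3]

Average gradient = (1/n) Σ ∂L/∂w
Average gradient = 0

Average = (1/4)(-4 + 5 + -4 + 3) = 0/4 = 0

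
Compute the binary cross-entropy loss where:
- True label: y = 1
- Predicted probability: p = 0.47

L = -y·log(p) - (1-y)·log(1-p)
L = 0.755

L = -1·log(0.47) - 0·log(0.53) = -log(0.47) = 0.755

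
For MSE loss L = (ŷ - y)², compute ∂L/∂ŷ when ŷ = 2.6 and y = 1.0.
∂L/∂ŷ = 3.2

∂L/∂ŷ = 2(ŷ - y) = 2(2.6 - 1.0) = 2(1.6) = 3.2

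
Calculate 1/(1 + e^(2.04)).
0.1151

sigmoid(-2.04) = 1/(1 + e^(2.04)) = 1/(1 + 7.691) = 0.1151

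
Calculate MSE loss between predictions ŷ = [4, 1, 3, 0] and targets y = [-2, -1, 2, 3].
MSE = 12.5

MSE = (1/4)((4--2)² + (1--1)² + (3-2)² + (0-3)²) = (1/4)(36 + 4 + 1 + 9) = 12.5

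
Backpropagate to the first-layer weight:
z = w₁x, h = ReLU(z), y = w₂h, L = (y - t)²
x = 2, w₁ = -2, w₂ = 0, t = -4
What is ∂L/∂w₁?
∂L/∂w₁ = 0

Forward pass:
z = w₁x = -2×2 = -4
h = ReLU(-4) = 0
y = w₂h = 0×0 = 0

Backward pass:
∂L/∂y = 2(y - t) = 2(0 - -4) = 8
∂y/∂h = w₂ = 0
∂h/∂z = 0 (ReLU derivative)
∂z/∂w₁ = x = 2

∂L/∂w₁ = 8 × 0 × 0 × 2 = 0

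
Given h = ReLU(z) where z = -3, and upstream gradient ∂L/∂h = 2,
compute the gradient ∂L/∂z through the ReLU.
∂L/∂z = 0

h = ReLU(-3) = 0
Since z < 0: ∂h/∂z = 0
∂L/∂z = ∂L/∂h · ∂h/∂z = 2 × 0 = 0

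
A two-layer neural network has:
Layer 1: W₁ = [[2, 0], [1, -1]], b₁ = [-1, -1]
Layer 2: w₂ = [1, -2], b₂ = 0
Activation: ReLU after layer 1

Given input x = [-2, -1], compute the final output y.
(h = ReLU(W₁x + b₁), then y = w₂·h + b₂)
y = 0

Layer 1 pre-activation: z₁ = [-5, -2]
After ReLU: h = [0, 0]
Layer 2 output: y = 1×0 + -2×0 + 0 = 0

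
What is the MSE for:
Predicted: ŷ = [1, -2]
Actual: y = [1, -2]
MSE = 0

MSE = (1/2)((1-1)² + (-2--2)²) = (1/2)(0 + 0) = 0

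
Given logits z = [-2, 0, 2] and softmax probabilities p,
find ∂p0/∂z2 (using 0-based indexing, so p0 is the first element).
∂p0/∂z2 = -0.01376

p = softmax(z) = [0.01588, 0.1173, 0.8668]
p0 = 0.01588, p2 = 0.8668

∂p0/∂z2 = -p0 × p2 = -0.01588 × 0.8668 = -0.01376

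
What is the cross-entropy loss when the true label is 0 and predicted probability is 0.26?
L = 0.3011

L = -0·log(0.26) - 1·log(0.74) = -log(0.74) = 0.3011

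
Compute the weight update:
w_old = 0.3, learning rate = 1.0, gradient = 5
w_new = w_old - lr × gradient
w_new = -4.7

w_new = w - η·∂L/∂w = 0.3 - 1.0×(5) = 0.3 - (5) = -4.7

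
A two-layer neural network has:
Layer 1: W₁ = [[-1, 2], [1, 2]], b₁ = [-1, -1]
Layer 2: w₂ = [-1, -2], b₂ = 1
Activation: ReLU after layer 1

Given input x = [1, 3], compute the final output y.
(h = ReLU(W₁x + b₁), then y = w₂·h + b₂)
y = -15

Layer 1 pre-activation: z₁ = [4, 6]
After ReLU: h = [4, 6]
Layer 2 output: y = -1×4 + -2×6 + 1 = -15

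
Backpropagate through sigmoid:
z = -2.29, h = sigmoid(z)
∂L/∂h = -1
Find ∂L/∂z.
∂L/∂z = -0.0835

σ(-2.29) = 0.09195
σ'(-2.29) = σ(-2.29)(1 - σ(-2.29)) = 0.09195 × 0.908 = 0.0835
∂L/∂z = ∂L/∂h · σ'(z) = -1 × 0.0835 = -0.0835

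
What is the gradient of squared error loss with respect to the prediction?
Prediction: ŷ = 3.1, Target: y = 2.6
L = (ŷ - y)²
∂L/∂ŷ = 1.0

∂L/∂ŷ = 2(ŷ - y) = 2(3.1 - 2.6) = 2(0.5) = 1.0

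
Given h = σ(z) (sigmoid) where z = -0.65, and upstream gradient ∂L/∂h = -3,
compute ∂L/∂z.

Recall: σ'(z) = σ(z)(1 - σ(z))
∂L/∂z = -0.676

σ(-0.65) = 0.343
σ'(-0.65) = σ(-0.65)(1 - σ(-0.65)) = 0.343 × 0.657 = 0.2253
∂L/∂z = ∂L/∂h · σ'(z) = -3 × 0.2253 = -0.676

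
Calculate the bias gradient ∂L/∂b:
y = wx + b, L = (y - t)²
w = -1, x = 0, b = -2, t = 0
∂L/∂b = -4

y = wx + b = (-1)(0) + -2 = -2
∂L/∂y = 2(y - t) = 2(-2 - 0) = -4
∂y/∂b = 1
∂L/∂b = ∂L/∂y · ∂y/∂b = -4 × 1 = -4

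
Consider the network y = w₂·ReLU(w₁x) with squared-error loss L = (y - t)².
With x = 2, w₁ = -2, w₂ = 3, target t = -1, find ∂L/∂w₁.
∂L/∂w₁ = 0

Forward pass:
z = w₁x = -2×2 = -4
h = ReLU(-4) = 0
y = w₂h = 3×0 = 0

Backward pass:
∂L/∂y = 2(y - t) = 2(0 - -1) = 2
∂y/∂h = w₂ = 3
∂h/∂z = 0 (ReLU derivative)
∂z/∂w₁ = x = 2

∂L/∂w₁ = 2 × 3 × 0 × 2 = 0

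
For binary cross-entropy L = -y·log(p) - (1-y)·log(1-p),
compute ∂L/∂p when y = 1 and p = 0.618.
∂L/∂p = -1.618

∂L/∂p = -y/p + (1-y)/(1-p) = -1/0.618 + 0 = -1.618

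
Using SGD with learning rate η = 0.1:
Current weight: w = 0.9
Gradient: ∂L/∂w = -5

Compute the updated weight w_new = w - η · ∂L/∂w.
w_new = 1.4

w_new = w - η·∂L/∂w = 0.9 - 0.1×(-5) = 0.9 - (-0.5) = 1.4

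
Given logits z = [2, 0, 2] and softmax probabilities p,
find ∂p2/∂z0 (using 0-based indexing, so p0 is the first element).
∂p2/∂z0 = -0.2193

p = softmax(z) = [0.4683, 0.06338, 0.4683]
p2 = 0.4683, p0 = 0.4683

∂p2/∂z0 = -p2 × p0 = -0.4683 × 0.4683 = -0.2193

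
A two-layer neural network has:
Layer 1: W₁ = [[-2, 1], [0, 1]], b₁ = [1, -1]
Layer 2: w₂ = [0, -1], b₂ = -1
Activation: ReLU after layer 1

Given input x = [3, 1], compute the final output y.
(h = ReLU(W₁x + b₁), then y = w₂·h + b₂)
y = -1

Layer 1 pre-activation: z₁ = [-4, 0]
After ReLU: h = [0, 0]
Layer 2 output: y = 0×0 + -1×0 + -1 = -1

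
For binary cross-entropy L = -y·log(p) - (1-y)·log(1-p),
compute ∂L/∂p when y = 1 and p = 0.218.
∂L/∂p = -4.587

∂L/∂p = -y/p + (1-y)/(1-p) = -1/0.218 + 0 = -4.587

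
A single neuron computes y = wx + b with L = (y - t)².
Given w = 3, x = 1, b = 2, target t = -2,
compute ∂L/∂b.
∂L/∂b = 14

y = wx + b = (3)(1) + 2 = 5
∂L/∂y = 2(y - t) = 2(5 - -2) = 14
∂y/∂b = 1
∂L/∂b = ∂L/∂y · ∂y/∂b = 14 × 1 = 14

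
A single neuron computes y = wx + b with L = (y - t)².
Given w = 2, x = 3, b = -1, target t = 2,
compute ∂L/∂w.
∂L/∂w = 18

y = wx + b = (2)(3) + -1 = 5
∂L/∂y = 2(y - t) = 2(5 - 2) = 6
∂y/∂w = x = 3
∂L/∂w = ∂L/∂y · ∂y/∂w = 6 × 3 = 18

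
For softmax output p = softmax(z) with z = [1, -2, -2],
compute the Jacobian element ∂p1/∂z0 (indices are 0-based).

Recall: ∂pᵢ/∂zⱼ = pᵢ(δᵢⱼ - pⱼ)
∂p1/∂z0 = -0.04118

p = softmax(z) = [0.9094, 0.04528, 0.04528]
p1 = 0.04528, p0 = 0.9094

∂p1/∂z0 = -p1 × p0 = -0.04528 × 0.9094 = -0.04118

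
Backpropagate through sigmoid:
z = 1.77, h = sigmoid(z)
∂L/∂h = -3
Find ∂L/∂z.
∂L/∂z = -0.3731

σ(1.77) = 0.8545
σ'(1.77) = σ(1.77)(1 - σ(1.77)) = 0.8545 × 0.1455 = 0.1244
∂L/∂z = ∂L/∂h · σ'(z) = -3 × 0.1244 = -0.3731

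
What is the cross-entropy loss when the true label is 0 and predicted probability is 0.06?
L = 0.06188

L = -0·log(0.06) - 1·log(0.94) = -log(0.94) = 0.06188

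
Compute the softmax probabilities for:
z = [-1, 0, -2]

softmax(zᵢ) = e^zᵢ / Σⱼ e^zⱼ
p = [0.2447, 0.6652, 0.09]

exp(z) = [0.3679, 1, 0.1353]
Sum = 1.503
p = [0.2447, 0.6652, 0.09]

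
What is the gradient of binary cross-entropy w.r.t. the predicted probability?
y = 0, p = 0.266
∂L/∂p = 1.362

∂L/∂p = -y/p + (1-y)/(1-p) = 0 + 1/0.734 = 1.362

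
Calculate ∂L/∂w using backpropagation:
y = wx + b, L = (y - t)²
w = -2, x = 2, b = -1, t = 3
∂L/∂w = -32

y = wx + b = (-2)(2) + -1 = -5
∂L/∂y = 2(y - t) = 2(-5 - 3) = -16
∂y/∂w = x = 2
∂L/∂w = ∂L/∂y · ∂y/∂w = -16 × 2 = -32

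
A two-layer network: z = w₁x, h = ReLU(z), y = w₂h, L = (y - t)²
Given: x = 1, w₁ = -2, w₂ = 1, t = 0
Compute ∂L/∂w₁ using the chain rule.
∂L/∂w₁ = 0

Forward pass:
z = w₁x = -2×1 = -2
h = ReLU(-2) = 0
y = w₂h = 1×0 = 0

Backward pass:
∂L/∂y = 2(y - t) = 2(0 - 0) = 0
∂y/∂h = w₂ = 1
∂h/∂z = 0 (ReLU derivative)
∂z/∂w₁ = x = 1

∂L/∂w₁ = 0 × 1 × 0 × 1 = 0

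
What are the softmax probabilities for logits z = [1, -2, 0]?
p = [0.7054, 0.0351, 0.2595]

exp(z) = [2.718, 0.1353, 1]
Sum = 3.854
p = [0.7054, 0.0351, 0.2595]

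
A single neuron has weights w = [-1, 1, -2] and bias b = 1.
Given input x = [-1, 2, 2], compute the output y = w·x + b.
y = 0

y = (-1)(-1) + (1)(2) + (-2)(2) + 1 = 0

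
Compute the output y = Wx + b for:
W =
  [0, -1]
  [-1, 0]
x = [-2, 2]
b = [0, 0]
y = [-2, 2]

Wx = [0×-2 + -1×2, -1×-2 + 0×2]
   = [-2, 2]
y = Wx + b = [-2 + 0, 2 + 0] = [-2, 2]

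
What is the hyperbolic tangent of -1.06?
-0.7857

tanh(-1.06) = (e^(-1.06) - e^(1.06))/(e^(-1.06) + e^(1.06)) = -0.7857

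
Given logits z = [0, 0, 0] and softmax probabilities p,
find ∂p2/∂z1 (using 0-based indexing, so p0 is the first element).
∂p2/∂z1 = -0.1111

p = softmax(z) = [0.3333, 0.3333, 0.3333]
p2 = 0.3333, p1 = 0.3333

∂p2/∂z1 = -p2 × p1 = -0.3333 × 0.3333 = -0.1111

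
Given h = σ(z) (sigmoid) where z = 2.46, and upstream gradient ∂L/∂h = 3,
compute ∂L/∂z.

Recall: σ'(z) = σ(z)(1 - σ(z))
∂L/∂z = 0.2175

σ(2.46) = 0.9213
σ'(2.46) = σ(2.46)(1 - σ(2.46)) = 0.9213 × 0.07871 = 0.07252
∂L/∂z = ∂L/∂h · σ'(z) = 3 × 0.07252 = 0.2175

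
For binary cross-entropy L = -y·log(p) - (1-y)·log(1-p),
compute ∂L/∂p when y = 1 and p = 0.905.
∂L/∂p = -1.105

∂L/∂p = -y/p + (1-y)/(1-p) = -1/0.905 + 0 = -1.105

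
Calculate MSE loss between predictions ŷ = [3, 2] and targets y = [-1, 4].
MSE = 10

MSE = (1/2)((3--1)² + (2-4)²) = (1/2)(16 + 4) = 10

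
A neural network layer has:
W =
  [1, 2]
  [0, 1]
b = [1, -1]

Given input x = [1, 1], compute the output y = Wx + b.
y = [4, 0]

Wx = [1×1 + 2×1, 0×1 + 1×1]
   = [3, 1]
y = Wx + b = [3 + 1, 1 + -1] = [4, 0]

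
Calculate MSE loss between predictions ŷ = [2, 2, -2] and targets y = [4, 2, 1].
MSE = 4.333

MSE = (1/3)((2-4)² + (2-2)² + (-2-1)²) = (1/3)(4 + 0 + 9) = 4.333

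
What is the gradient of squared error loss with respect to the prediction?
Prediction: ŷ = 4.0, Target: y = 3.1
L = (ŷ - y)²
∂L/∂ŷ = 1.8

∂L/∂ŷ = 2(ŷ - y) = 2(4.0 - 3.1) = 2(0.9) = 1.8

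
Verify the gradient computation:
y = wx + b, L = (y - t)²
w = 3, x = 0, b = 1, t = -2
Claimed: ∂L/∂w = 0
Correct

y = (3)(0) + 1 = 1
∂L/∂y = 2(y - t) = 2(1 - -2) = 6
∂y/∂w = x = 0
∂L/∂w = 6 × 0 = 0

Claimed value: 0
Correct: The correct gradient is 0.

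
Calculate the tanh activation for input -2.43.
-0.9846

tanh(-2.43) = (e^(-2.43) - e^(2.43))/(e^(-2.43) + e^(2.43)) = -0.9846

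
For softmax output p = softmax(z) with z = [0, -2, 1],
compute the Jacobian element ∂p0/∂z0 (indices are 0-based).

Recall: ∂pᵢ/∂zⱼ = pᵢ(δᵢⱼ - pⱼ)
∂p0/∂z0 = 0.1922

p = softmax(z) = [0.2595, 0.03512, 0.7054]
p0 = 0.2595

∂p0/∂z0 = p0(1 - p0) = 0.2595 × (1 - 0.2595) = 0.1922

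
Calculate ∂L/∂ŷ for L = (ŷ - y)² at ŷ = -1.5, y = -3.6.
∂L/∂ŷ = 4.2

∂L/∂ŷ = 2(ŷ - y) = 2(-1.5 - -3.6) = 2(2.1) = 4.2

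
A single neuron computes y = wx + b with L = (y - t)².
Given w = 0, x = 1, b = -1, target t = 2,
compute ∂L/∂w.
∂L/∂w = -6

y = wx + b = (0)(1) + -1 = -1
∂L/∂y = 2(y - t) = 2(-1 - 2) = -6
∂y/∂w = x = 1
∂L/∂w = ∂L/∂y · ∂y/∂w = -6 × 1 = -6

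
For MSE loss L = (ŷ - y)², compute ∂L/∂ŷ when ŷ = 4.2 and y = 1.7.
∂L/∂ŷ = 5.0

∂L/∂ŷ = 2(ŷ - y) = 2(4.2 - 1.7) = 2(2.5) = 5.0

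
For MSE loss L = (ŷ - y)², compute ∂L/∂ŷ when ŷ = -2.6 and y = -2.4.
∂L/∂ŷ = -0.4

∂L/∂ŷ = 2(ŷ - y) = 2(-2.6 - -2.4) = 2(-0.2) = -0.4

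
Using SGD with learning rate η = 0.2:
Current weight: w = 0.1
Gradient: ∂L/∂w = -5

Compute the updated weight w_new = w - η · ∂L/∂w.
w_new = 1.1

w_new = w - η·∂L/∂w = 0.1 - 0.2×(-5) = 0.1 - (-1) = 1.1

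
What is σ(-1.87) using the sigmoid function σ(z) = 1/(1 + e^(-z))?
0.1335

sigmoid(-1.87) = 1/(1 + e^(1.87)) = 1/(1 + 6.488) = 0.1335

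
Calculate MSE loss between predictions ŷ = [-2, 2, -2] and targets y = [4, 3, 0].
MSE = 13.67

MSE = (1/3)((-2-4)² + (2-3)² + (-2-0)²) = (1/3)(36 + 1 + 4) = 13.67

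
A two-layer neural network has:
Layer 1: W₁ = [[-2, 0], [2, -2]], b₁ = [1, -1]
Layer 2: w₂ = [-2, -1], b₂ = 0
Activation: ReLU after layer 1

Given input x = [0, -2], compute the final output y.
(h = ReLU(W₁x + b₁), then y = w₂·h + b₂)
y = -5

Layer 1 pre-activation: z₁ = [1, 3]
After ReLU: h = [1, 3]
Layer 2 output: y = -2×1 + -1×3 + 0 = -5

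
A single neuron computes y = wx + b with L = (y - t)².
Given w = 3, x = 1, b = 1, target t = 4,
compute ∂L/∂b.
∂L/∂b = 0

y = wx + b = (3)(1) + 1 = 4
∂L/∂y = 2(y - t) = 2(4 - 4) = 0
∂y/∂b = 1
∂L/∂b = ∂L/∂y · ∂y/∂b = 0 × 1 = 0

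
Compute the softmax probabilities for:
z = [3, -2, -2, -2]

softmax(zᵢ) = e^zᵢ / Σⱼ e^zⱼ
p = [0.9802, 0.0066, 0.0066, 0.0066]

exp(z) = [20.09, 0.1353, 0.1353, 0.1353]
Sum = 20.49
p = [0.9802, 0.0066, 0.0066, 0.0066]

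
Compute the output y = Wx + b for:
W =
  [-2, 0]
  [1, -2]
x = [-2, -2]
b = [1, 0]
y = [5, 2]

Wx = [-2×-2 + 0×-2, 1×-2 + -2×-2]
   = [4, 2]
y = Wx + b = [4 + 1, 2 + 0] = [5, 2]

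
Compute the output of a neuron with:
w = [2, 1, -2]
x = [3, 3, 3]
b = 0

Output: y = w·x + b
y = 3

y = (2)(3) + (1)(3) + (-2)(3) + 0 = 3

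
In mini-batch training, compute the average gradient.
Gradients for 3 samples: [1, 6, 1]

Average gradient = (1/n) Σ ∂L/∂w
Average gradient = 2.667

Average = (1/3)(1 + 6 + 1) = 8/3 = 2.667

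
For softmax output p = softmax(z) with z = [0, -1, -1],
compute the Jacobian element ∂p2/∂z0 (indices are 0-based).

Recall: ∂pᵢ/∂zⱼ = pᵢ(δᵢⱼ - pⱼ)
∂p2/∂z0 = -0.1221

p = softmax(z) = [0.5761, 0.2119, 0.2119]
p2 = 0.2119, p0 = 0.5761

∂p2/∂z0 = -p2 × p0 = -0.2119 × 0.5761 = -0.1221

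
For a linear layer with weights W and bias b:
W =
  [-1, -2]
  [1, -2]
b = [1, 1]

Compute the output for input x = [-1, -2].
y = [6, 4]

Wx = [-1×-1 + -2×-2, 1×-1 + -2×-2]
   = [5, 3]
y = Wx + b = [5 + 1, 3 + 1] = [6, 4]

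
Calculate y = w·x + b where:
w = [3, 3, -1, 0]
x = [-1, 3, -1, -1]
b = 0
y = 7

y = (3)(-1) + (3)(3) + (-1)(-1) + (0)(-1) + 0 = 7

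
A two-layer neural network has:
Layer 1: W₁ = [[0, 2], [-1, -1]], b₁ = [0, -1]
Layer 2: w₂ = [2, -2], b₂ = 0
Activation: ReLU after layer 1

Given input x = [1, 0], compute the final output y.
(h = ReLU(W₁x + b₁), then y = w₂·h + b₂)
y = 0

Layer 1 pre-activation: z₁ = [0, -2]
After ReLU: h = [0, 0]
Layer 2 output: y = 2×0 + -2×0 + 0 = 0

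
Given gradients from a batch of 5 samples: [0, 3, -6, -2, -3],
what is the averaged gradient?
Average gradient = -1.6

Average = (1/5)(0 + 3 + -6 + -2 + -3) = -8/5 = -1.6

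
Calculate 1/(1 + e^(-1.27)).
0.7807

sigmoid(1.27) = 1/(1 + e^(-1.27)) = 1/(1 + 0.2808) = 0.7807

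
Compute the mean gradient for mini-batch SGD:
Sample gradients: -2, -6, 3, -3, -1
Average gradient = -1.8

Average = (1/5)(-2 + -6 + 3 + -3 + -1) = -9/5 = -1.8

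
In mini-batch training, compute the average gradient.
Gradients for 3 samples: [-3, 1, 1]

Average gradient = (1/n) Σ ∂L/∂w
Average gradient = -0.3333

Average = (1/3)(-3 + 1 + 1) = -1/3 = -0.3333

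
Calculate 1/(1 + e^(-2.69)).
0.9364

sigmoid(2.69) = 1/(1 + e^(-2.69)) = 1/(1 + 0.06788) = 0.9364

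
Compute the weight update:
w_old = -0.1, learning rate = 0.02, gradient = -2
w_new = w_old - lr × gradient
w_new = -0.06

w_new = w - η·∂L/∂w = -0.1 - 0.02×(-2) = -0.1 - (-0.04) = -0.06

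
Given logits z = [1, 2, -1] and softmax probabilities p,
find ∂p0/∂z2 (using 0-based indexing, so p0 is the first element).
∂p0/∂z2 = -0.009113

p = softmax(z) = [0.2595, 0.7054, 0.03512]
p0 = 0.2595, p2 = 0.03512

∂p0/∂z2 = -p0 × p2 = -0.2595 × 0.03512 = -0.009113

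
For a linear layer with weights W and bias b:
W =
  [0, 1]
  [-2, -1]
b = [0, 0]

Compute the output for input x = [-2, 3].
y = [3, 1]

Wx = [0×-2 + 1×3, -2×-2 + -1×3]
   = [3, 1]
y = Wx + b = [3 + 0, 1 + 0] = [3, 1]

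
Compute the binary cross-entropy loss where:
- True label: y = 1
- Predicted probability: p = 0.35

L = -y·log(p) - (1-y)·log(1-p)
L = 1.05

L = -1·log(0.35) - 0·log(0.65) = -log(0.35) = 1.05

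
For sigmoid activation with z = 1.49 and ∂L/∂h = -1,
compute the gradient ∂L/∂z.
∂L/∂z = -0.1501

σ(1.49) = 0.8161
σ'(1.49) = σ(1.49)(1 - σ(1.49)) = 0.8161 × 0.1839 = 0.1501
∂L/∂z = ∂L/∂h · σ'(z) = -1 × 0.1501 = -0.1501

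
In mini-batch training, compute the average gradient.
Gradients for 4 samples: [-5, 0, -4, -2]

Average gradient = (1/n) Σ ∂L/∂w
Average gradient = -2.75

Average = (1/4)(-5 + 0 + -4 + -2) = -11/4 = -2.75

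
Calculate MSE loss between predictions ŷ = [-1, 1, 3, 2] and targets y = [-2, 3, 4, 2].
MSE = 1.5

MSE = (1/4)((-1--2)² + (1-3)² + (3-4)² + (2-2)²) = (1/4)(1 + 4 + 1 + 0) = 1.5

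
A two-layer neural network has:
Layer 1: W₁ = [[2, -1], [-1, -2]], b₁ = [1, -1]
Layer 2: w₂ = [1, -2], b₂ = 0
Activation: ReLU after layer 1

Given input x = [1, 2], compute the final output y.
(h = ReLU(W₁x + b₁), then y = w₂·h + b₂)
y = 1

Layer 1 pre-activation: z₁ = [1, -6]
After ReLU: h = [1, 0]
Layer 2 output: y = 1×1 + -2×0 + 0 = 1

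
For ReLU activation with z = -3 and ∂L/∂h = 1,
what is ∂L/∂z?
∂L/∂z = 0

h = ReLU(-3) = 0
Since z < 0: ∂h/∂z = 0
∂L/∂z = ∂L/∂h · ∂h/∂z = 1 × 0 = 0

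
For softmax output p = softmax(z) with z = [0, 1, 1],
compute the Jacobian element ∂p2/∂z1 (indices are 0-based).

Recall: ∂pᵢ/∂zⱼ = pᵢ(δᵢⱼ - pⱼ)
∂p2/∂z1 = -0.1784

p = softmax(z) = [0.1554, 0.4223, 0.4223]
p2 = 0.4223, p1 = 0.4223

∂p2/∂z1 = -p2 × p1 = -0.4223 × 0.4223 = -0.1784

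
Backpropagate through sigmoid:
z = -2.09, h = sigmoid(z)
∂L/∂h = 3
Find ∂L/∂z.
∂L/∂z = 0.2939

σ(-2.09) = 0.1101
σ'(-2.09) = σ(-2.09)(1 - σ(-2.09)) = 0.1101 × 0.8899 = 0.09796
∂L/∂z = ∂L/∂h · σ'(z) = 3 × 0.09796 = 0.2939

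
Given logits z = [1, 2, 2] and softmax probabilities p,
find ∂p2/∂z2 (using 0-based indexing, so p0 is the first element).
∂p2/∂z2 = 0.244

p = softmax(z) = [0.1554, 0.4223, 0.4223]
p2 = 0.4223

∂p2/∂z2 = p2(1 - p2) = 0.4223 × (1 - 0.4223) = 0.244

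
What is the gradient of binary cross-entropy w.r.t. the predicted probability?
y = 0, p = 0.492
∂L/∂p = 1.969

∂L/∂p = -y/p + (1-y)/(1-p) = 0 + 1/0.508 = 1.969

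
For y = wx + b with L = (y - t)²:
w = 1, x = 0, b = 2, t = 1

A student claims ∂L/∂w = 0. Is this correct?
Correct

y = (1)(0) + 2 = 2
∂L/∂y = 2(y - t) = 2(2 - 1) = 2
∂y/∂w = x = 0
∂L/∂w = 2 × 0 = 0

Claimed value: 0
Correct: The correct gradient is 0.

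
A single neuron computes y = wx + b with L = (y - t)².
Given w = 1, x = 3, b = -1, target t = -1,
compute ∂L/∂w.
∂L/∂w = 18

y = wx + b = (1)(3) + -1 = 2
∂L/∂y = 2(y - t) = 2(2 - -1) = 6
∂y/∂w = x = 3
∂L/∂w = ∂L/∂y · ∂y/∂w = 6 × 3 = 18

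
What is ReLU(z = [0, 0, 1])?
h = [0, 0, 1]

ReLU applied element-wise: max(0,0)=0, max(0,0)=0, max(0,1)=1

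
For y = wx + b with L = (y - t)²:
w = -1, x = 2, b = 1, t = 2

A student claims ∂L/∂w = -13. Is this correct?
Incorrect

y = (-1)(2) + 1 = -1
∂L/∂y = 2(y - t) = 2(-1 - 2) = -6
∂y/∂w = x = 2
∂L/∂w = -6 × 2 = -12

Claimed value: -13
Incorrect: The correct gradient is -12.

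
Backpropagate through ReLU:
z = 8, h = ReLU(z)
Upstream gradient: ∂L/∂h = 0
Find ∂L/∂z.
∂L/∂z = 0

h = ReLU(8) = 8
Since z > 0: ∂h/∂z = 1
∂L/∂z = ∂L/∂h · ∂h/∂z = 0 × 1 = 0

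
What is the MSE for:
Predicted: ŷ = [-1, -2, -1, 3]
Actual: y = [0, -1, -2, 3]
MSE = 0.75

MSE = (1/4)((-1-0)² + (-2--1)² + (-1--2)² + (3-3)²) = (1/4)(1 + 1 + 1 + 0) = 0.75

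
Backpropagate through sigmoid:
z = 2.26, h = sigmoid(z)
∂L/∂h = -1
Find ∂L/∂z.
∂L/∂z = -0.08556

σ(2.26) = 0.9055
σ'(2.26) = σ(2.26)(1 - σ(2.26)) = 0.9055 × 0.09449 = 0.08556
∂L/∂z = ∂L/∂h · σ'(z) = -1 × 0.08556 = -0.08556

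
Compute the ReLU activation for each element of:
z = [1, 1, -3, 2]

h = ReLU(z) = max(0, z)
h = [1, 1, 0, 2]

ReLU applied element-wise: max(0,1)=1, max(0,1)=1, max(0,-3)=0, max(0,2)=2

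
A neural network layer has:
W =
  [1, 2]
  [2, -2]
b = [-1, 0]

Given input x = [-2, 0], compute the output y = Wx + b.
y = [-3, -4]

Wx = [1×-2 + 2×0, 2×-2 + -2×0]
   = [-2, -4]
y = Wx + b = [-2 + -1, -4 + 0] = [-3, -4]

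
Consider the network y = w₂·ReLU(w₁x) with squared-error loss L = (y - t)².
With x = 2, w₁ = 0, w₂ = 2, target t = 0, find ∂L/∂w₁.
∂L/∂w₁ = 0

Forward pass:
z = w₁x = 0×2 = 0
h = ReLU(0) = 0
y = w₂h = 2×0 = 0

Backward pass:
∂L/∂y = 2(y - t) = 2(0 - 0) = 0
∂y/∂h = w₂ = 2
∂h/∂z = 0 (ReLU derivative)
∂z/∂w₁ = x = 2

∂L/∂w₁ = 0 × 2 × 0 × 2 = 0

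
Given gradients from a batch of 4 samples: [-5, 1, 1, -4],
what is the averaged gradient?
Average gradient = -1.75

Average = (1/4)(-5 + 1 + 1 + -4) = -7/4 = -1.75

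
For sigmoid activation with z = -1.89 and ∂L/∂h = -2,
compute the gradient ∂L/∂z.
∂L/∂z = -0.228

σ(-1.89) = 0.1312
σ'(-1.89) = σ(-1.89)(1 - σ(-1.89)) = 0.1312 × 0.8688 = 0.114
∂L/∂z = ∂L/∂h · σ'(z) = -2 × 0.114 = -0.228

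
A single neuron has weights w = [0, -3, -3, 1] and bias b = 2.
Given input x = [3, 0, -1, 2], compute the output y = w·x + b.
y = 7

y = (0)(3) + (-3)(0) + (-3)(-1) + (1)(2) + 2 = 7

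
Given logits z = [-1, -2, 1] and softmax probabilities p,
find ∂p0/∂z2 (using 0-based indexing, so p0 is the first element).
∂p0/∂z2 = -0.09636

p = softmax(z) = [0.1142, 0.04201, 0.8438]
p0 = 0.1142, p2 = 0.8438

∂p0/∂z2 = -p0 × p2 = -0.1142 × 0.8438 = -0.09636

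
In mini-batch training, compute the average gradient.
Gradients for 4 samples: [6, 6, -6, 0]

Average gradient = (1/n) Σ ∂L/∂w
Average gradient = 1.5

Average = (1/4)(6 + 6 + -6 + 0) = 6/4 = 1.5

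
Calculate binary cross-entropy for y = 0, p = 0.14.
L = 0.1508

L = -0·log(0.14) - 1·log(0.86) = -log(0.86) = 0.1508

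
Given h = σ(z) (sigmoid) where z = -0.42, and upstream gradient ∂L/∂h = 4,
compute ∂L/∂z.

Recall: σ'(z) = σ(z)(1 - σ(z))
∂L/∂z = 0.9572

σ(-0.42) = 0.3965
σ'(-0.42) = σ(-0.42)(1 - σ(-0.42)) = 0.3965 × 0.6035 = 0.2393
∂L/∂z = ∂L/∂h · σ'(z) = 4 × 0.2393 = 0.9572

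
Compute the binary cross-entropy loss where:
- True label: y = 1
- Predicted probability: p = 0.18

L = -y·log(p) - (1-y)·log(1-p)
L = 1.715

L = -1·log(0.18) - 0·log(0.82) = -log(0.18) = 1.715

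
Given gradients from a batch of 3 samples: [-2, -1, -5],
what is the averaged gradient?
Average gradient = -2.667

Average = (1/3)(-2 + -1 + -5) = -8/3 = -2.667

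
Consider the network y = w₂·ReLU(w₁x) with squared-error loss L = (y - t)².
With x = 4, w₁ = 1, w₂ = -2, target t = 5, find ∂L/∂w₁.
∂L/∂w₁ = 208

Forward pass:
z = w₁x = 1×4 = 4
h = ReLU(4) = 4
y = w₂h = -2×4 = -8

Backward pass:
∂L/∂y = 2(y - t) = 2(-8 - 5) = -26
∂y/∂h = w₂ = -2
∂h/∂z = 1 (ReLU derivative)
∂z/∂w₁ = x = 4

∂L/∂w₁ = -26 × -2 × 1 × 4 = 208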